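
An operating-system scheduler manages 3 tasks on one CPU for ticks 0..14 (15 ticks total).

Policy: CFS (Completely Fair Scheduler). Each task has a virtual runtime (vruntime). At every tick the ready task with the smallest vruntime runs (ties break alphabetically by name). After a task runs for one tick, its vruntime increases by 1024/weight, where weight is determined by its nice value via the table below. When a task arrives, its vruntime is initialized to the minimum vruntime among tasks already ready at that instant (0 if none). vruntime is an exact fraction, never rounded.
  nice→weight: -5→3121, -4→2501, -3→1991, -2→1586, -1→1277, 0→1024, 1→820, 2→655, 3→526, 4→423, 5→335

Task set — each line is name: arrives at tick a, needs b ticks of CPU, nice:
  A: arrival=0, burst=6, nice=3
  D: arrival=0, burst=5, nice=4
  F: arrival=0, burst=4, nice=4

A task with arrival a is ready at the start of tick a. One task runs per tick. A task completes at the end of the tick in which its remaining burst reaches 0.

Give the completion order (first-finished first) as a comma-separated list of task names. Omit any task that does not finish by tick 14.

t=0: vr[A=0 D=0 F=0] → run A
t=1: vr[A=512/263 D=0 F=0] → run D
t=2: vr[A=512/263 D=1024/423 F=0] → run F
t=3: vr[A=512/263 D=1024/423 F=1024/423] → run A
t=4: vr[A=1024/263 D=1024/423 F=1024/423] → run D
t=5: vr[A=1024/263 D=2048/423 F=1024/423] → run F
t=6: vr[A=1024/263 D=2048/423 F=2048/423] → run A
t=7: vr[A=1536/263 D=2048/423 F=2048/423] → run D
t=8: vr[A=1536/263 D=1024/141 F=2048/423] → run F
t=9: vr[A=1536/263 D=1024/141 F=1024/141] → run A
t=10: vr[A=2048/263 D=1024/141 F=1024/141] → run D
t=11: vr[A=2048/263 D=4096/423 F=1024/141] → run F
t=12: vr[A=2048/263 D=4096/423] → run A
t=13: vr[A=2560/263 D=4096/423] → run D
t=14: vr[A=2560/263] → run A

completion order = F, D, A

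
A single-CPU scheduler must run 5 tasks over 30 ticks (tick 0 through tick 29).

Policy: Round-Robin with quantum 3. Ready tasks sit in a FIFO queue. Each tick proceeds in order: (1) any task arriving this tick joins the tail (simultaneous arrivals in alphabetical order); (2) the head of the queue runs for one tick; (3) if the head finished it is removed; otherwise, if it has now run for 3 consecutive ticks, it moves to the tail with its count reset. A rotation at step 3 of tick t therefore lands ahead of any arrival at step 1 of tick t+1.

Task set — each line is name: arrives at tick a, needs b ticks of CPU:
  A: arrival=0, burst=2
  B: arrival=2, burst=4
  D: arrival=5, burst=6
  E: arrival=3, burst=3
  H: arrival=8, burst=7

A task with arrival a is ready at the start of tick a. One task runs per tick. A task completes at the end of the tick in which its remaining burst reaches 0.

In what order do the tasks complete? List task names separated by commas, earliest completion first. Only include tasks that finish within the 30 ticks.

t=0: queue=[A] q_used=0 → run A
t=1: queue=[A] q_used=1 → run A
t=2: queue=[B] q_used=0 → run B
t=3: queue=[B,E] q_used=1 → run B
t=4: queue=[B,E] q_used=2 → run B
t=5: queue=[E,B,D] q_used=0 → run E
t=6: queue=[E,B,D] q_used=1 → run E
t=7: queue=[E,B,D] q_used=2 → run E
t=8: queue=[B,D,H] q_used=0 → run B
t=9: queue=[D,H] q_used=0 → run D
t=10: queue=[D,H] q_used=1 → run D
t=11: queue=[D,H] q_used=2 → run D
t=12: queue=[H,D] q_used=0 → run H
t=13: queue=[H,D] q_used=1 → run H
t=14: queue=[H,D] q_used=2 → run H
t=15: queue=[D,H] q_used=0 → run D
t=16: queue=[D,H] q_used=1 → run D
t=17: queue=[D,H] q_used=2 → run D
t=18: queue=[H] q_used=0 → run H
t=19: queue=[H] q_used=1 → run H
t=20: queue=[H] q_used=2 → run H
t=21: queue=[H] q_used=0 → run H
t=22: (idle)
t=23: (idle)
t=24: (idle)
t=25: (idle)
t=26: (idle)
t=27: (idle)
t=28: (idle)
t=29: (idle)

completion order = A, E, B, D, H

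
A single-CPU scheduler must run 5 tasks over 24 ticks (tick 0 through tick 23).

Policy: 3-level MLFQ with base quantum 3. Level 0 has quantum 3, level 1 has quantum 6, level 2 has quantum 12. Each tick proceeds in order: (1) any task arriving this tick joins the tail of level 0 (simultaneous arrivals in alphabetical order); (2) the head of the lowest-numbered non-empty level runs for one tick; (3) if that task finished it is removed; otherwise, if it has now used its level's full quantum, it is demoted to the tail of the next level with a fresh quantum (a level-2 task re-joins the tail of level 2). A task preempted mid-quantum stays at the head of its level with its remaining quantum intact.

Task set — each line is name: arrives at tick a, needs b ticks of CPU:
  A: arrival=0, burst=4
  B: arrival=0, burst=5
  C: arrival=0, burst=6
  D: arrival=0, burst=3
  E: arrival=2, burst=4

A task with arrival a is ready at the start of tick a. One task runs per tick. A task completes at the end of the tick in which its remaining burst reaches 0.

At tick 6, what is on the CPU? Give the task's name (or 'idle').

t=0: L0/L1/L2 = ABCD/-/- → run A
t=1: L0/L1/L2 = ABCD/-/- → run A
t=2: L0/L1/L2 = ABCDE/-/- → run A
t=3: L0/L1/L2 = BCDE/A/- → run B
t=4: L0/L1/L2 = BCDE/A/- → run B
t=5: L0/L1/L2 = BCDE/A/- → run B
t=6: L0/L1/L2 = CDE/AB/- → run C
t=7: L0/L1/L2 = CDE/AB/- → run C
t=8: L0/L1/L2 = CDE/AB/- → run C
t=9: L0/L1/L2 = DE/ABC/- → run D
t=10: L0/L1/L2 = DE/ABC/- → run D
t=11: L0/L1/L2 = DE/ABC/- → run D
t=12: L0/L1/L2 = E/ABC/- → run E
t=13: L0/L1/L2 = E/ABC/- → run E
t=14: L0/L1/L2 = E/ABC/- → run E
t=15: L0/L1/L2 = -/ABCE/- → run A
t=16: L0/L1/L2 = -/BCE/- → run B
t=17: L0/L1/L2 = -/BCE/- → run B
t=18: L0/L1/L2 = -/CE/- → run C
t=19: L0/L1/L2 = -/CE/- → run C
t=20: L0/L1/L2 = -/CE/- → run C
t=21: L0/L1/L2 = -/E/- → run E
t=22: (idle)
t=23: (idle)

running at tick 6 = C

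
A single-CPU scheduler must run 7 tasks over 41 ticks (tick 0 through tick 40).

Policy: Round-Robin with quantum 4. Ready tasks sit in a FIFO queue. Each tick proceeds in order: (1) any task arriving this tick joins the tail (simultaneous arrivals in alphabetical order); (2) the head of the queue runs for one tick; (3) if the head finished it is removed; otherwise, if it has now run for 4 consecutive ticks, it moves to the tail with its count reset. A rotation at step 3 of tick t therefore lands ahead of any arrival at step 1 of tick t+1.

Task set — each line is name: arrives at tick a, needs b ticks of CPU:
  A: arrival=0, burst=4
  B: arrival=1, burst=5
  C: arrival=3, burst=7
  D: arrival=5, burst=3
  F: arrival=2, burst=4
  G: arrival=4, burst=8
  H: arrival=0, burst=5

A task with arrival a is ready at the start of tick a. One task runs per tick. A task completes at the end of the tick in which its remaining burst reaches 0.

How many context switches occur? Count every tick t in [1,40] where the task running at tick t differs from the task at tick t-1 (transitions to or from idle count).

context switches = 11

t=0: queue=[A,H] q_used=0 → run A
t=1: queue=[A,H,B] q_used=1 → run A
t=2: queue=[A,H,B,F] q_used=2 → run A
t=3: queue=[A,H,B,F,C] q_used=3 → run A
t=4: queue=[H,B,F,C,G] q_used=0 → run H
t=5: queue=[H,B,F,C,G,D] q_used=1 → run H
t=6: queue=[H,B,F,C,G,D] q_used=2 → run H
t=7: queue=[H,B,F,C,G,D] q_used=3 → run H
t=8: queue=[B,F,C,G,D,H] q_used=0 → run B
t=9: queue=[B,F,C,G,D,H] q_used=1 → run B
t=10: queue=[B,F,C,G,D,H] q_used=2 → run B
t=11: queue=[B,F,C,G,D,H] q_used=3 → run B
t=12: queue=[F,C,G,D,H,B] q_used=0 → run F
t=13: queue=[F,C,G,D,H,B] q_used=1 → run F
t=14: queue=[F,C,G,D,H,B] q_used=2 → run F
t=15: queue=[F,C,G,D,H,B] q_used=3 → run F
t=16: queue=[C,G,D,H,B] q_used=0 → run C
t=17: queue=[C,G,D,H,B] q_used=1 → run C
t=18: queue=[C,G,D,H,B] q_used=2 → run C
t=19: queue=[C,G,D,H,B] q_used=3 → run C
t=20: queue=[G,D,H,B,C] q_used=0 → run G
t=21: queue=[G,D,H,B,C] q_used=1 → run G
t=22: queue=[G,D,H,B,C] q_used=2 → run G
t=23: queue=[G,D,H,B,C] q_used=3 → run G
t=24: queue=[D,H,B,C,G] q_used=0 → run D
t=25: queue=[D,H,B,C,G] q_used=1 → run D
t=26: queue=[D,H,B,C,G] q_used=2 → run D
t=27: queue=[H,B,C,G] q_used=0 → run H
t=28: queue=[B,C,G] q_used=0 → run B
t=29: queue=[C,G] q_used=0 → run C
t=30: queue=[C,G] q_used=1 → run C
t=31: queue=[C,G] q_used=2 → run C
t=32: queue=[G] q_used=0 → run G
t=33: queue=[G] q_used=1 → run G
t=34: queue=[G] q_used=2 → run G
t=35: queue=[G] q_used=3 → run G
t=36: (idle)
t=37: (idle)
t=38: (idle)
t=39: (idle)
t=40: (idle)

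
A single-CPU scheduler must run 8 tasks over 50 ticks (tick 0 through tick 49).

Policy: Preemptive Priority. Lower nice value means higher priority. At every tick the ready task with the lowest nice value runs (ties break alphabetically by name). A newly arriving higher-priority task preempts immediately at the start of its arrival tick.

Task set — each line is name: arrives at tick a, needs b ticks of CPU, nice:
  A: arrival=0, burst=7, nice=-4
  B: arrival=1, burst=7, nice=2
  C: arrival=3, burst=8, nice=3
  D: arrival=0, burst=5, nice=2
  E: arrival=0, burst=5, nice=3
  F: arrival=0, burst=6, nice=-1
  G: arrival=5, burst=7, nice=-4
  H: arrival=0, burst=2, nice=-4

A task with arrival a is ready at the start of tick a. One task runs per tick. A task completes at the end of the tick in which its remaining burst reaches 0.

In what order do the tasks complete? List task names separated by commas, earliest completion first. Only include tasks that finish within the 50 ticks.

t=0: ready={A,D,E,F,H} → run A
t=1: ready={A,B,D,E,F,H} → run A
t=2: ready={A,B,D,E,F,H} → run A
t=3: ready={A,B,C,D,E,F,H} → run A
t=4: ready={A,B,C,D,E,F,H} → run A
t=5: ready={A,B,C,D,E,F,G,H} → run A
t=6: ready={A,B,C,D,E,F,G,H} → run A
t=7: ready={B,C,D,E,F,G,H} → run G
t=8: ready={B,C,D,E,F,G,H} → run G
t=9: ready={B,C,D,E,F,G,H} → run G
t=10: ready={B,C,D,E,F,G,H} → run G
t=11: ready={B,C,D,E,F,G,H} → run G
t=12: ready={B,C,D,E,F,G,H} → run G
t=13: ready={B,C,D,E,F,G,H} → run G
t=14: ready={B,C,D,E,F,H} → run H
t=15: ready={B,C,D,E,F,H} → run H
t=16: ready={B,C,D,E,F} → run F
t=17: ready={B,C,D,E,F} → run F
t=18: ready={B,C,D,E,F} → run F
t=19: ready={B,C,D,E,F} → run F
t=20: ready={B,C,D,E,F} → run F
t=21: ready={B,C,D,E,F} → run F
t=22: ready={B,C,D,E} → run B
t=23: ready={B,C,D,E} → run B
t=24: ready={B,C,D,E} → run B
t=25: ready={B,C,D,E} → run B
t=26: ready={B,C,D,E} → run B
t=27: ready={B,C,D,E} → run B
t=28: ready={B,C,D,E} → run B
t=29: ready={C,D,E} → run D
t=30: ready={C,D,E} → run D
t=31: ready={C,D,E} → run D
t=32: ready={C,D,E} → run D
t=33: ready={C,D,E} → run D
t=34: ready={C,E} → run C
t=35: ready={C,E} → run C
t=36: ready={C,E} → run C
t=37: ready={C,E} → run C
t=38: ready={C,E} → run C
t=39: ready={C,E} → run C
t=40: ready={C,E} → run C
t=41: ready={C,E} → run C
t=42: ready={E} → run E
t=43: ready={E} → run E
t=44: ready={E} → run E
t=45: ready={E} → run E
t=46: ready={E} → run E
t=47: (idle)
t=48: (idle)
t=49: (idle)

completion order = A, G, H, F, B, D, C, E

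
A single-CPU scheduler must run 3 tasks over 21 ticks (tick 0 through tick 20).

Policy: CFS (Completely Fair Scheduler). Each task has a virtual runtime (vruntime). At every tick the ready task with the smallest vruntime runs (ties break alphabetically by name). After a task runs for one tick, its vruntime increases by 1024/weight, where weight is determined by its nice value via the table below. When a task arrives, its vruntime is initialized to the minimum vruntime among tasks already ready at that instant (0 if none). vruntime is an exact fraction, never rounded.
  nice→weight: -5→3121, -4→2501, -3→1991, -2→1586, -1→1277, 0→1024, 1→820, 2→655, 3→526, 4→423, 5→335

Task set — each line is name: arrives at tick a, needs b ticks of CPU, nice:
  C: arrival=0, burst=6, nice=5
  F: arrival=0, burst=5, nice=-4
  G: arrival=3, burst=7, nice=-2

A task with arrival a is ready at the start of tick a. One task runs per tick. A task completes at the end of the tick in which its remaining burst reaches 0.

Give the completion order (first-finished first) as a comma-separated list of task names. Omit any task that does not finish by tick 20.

completion order = F, G, C

t=0: vr[C=0 F=0] → run C
t=1: vr[C=1024/335 F=0] → run F
t=2: vr[C=1024/335 F=1024/2501] → run F
t=3: vr[C=1024/335 F=2048/2501 G=2048/2501] → run F
t=4: vr[C=1024/335 F=3072/2501 G=2048/2501] → run G
t=5: vr[C=1024/335 F=3072/2501 G=47616/32513] → run F
t=6: vr[C=1024/335 F=4096/2501 G=47616/32513] → run G
t=7: vr[C=1024/335 F=4096/2501 G=68608/32513] → run F
t=8: vr[C=1024/335 G=68608/32513] → run G
t=9: vr[C=1024/335 G=89600/32513] → run G
t=10: vr[C=1024/335 G=110592/32513] → run C
t=11: vr[C=2048/335 G=110592/32513] → run G
t=12: vr[C=2048/335 G=131584/32513] → run G
t=13: vr[C=2048/335 G=152576/32513] → run G
t=14: vr[C=2048/335] → run C
t=15: vr[C=3072/335] → run C
t=16: vr[C=4096/335] → run C
t=17: vr[C=1024/67] → run C
t=18: (idle)
t=19: (idle)
t=20: (idle)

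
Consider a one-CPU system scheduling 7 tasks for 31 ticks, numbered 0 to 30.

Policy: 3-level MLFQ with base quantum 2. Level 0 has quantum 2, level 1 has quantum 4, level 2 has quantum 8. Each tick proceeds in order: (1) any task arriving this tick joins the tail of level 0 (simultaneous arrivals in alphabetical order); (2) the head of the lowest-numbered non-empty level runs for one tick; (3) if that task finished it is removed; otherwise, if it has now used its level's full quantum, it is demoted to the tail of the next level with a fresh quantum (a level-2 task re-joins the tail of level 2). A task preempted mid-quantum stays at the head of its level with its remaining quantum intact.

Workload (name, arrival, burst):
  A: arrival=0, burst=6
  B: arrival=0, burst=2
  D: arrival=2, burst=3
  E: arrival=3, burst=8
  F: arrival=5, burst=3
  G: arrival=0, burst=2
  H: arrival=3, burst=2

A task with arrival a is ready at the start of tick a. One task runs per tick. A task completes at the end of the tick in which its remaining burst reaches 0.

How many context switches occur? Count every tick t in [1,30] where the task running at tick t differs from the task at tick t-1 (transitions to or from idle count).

context switches = 12

t=0: L0/L1/L2 = ABG/-/- → run A
t=1: L0/L1/L2 = ABG/-/- → run A
t=2: L0/L1/L2 = BGD/A/- → run B
t=3: L0/L1/L2 = BGDEH/A/- → run B
t=4: L0/L1/L2 = GDEH/A/- → run G
t=5: L0/L1/L2 = GDEHF/A/- → run G
t=6: L0/L1/L2 = DEHF/A/- → run D
t=7: L0/L1/L2 = DEHF/A/- → run D
t=8: L0/L1/L2 = EHF/AD/- → run E
t=9: L0/L1/L2 = EHF/AD/- → run E
t=10: L0/L1/L2 = HF/ADE/- → run H
t=11: L0/L1/L2 = HF/ADE/- → run H
t=12: L0/L1/L2 = F/ADE/- → run F
t=13: L0/L1/L2 = F/ADE/- → run F
t=14: L0/L1/L2 = -/ADEF/- → run A
t=15: L0/L1/L2 = -/ADEF/- → run A
t=16: L0/L1/L2 = -/ADEF/- → run A
t=17: L0/L1/L2 = -/ADEF/- → run A
t=18: L0/L1/L2 = -/DEF/- → run D
t=19: L0/L1/L2 = -/EF/- → run E
t=20: L0/L1/L2 = -/EF/- → run E
t=21: L0/L1/L2 = -/EF/- → run E
t=22: L0/L1/L2 = -/EF/- → run E
t=23: L0/L1/L2 = -/F/E → run F
t=24: L0/L1/L2 = -/-/E → run E
t=25: L0/L1/L2 = -/-/E → run E
t=26: (idle)
t=27: (idle)
t=28: (idle)
t=29: (idle)
t=30: (idle)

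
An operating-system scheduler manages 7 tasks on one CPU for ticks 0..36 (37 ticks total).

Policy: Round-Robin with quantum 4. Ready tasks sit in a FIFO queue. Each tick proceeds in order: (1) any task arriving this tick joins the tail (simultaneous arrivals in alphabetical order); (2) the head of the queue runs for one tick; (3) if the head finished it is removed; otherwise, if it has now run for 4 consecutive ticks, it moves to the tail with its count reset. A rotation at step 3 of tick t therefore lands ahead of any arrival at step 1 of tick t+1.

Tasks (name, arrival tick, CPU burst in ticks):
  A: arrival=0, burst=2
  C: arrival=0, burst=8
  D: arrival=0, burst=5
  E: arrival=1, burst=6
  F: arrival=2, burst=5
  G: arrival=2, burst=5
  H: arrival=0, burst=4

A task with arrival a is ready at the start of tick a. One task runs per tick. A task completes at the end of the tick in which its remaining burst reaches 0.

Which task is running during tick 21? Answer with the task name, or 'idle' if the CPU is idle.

running at tick 21 = F

t=0: queue=[A,C,D,H] q_used=0 → run A
t=1: queue=[A,C,D,H,E] q_used=1 → run A
t=2: queue=[C,D,H,E,F,G] q_used=0 → run C
t=3: queue=[C,D,H,E,F,G] q_used=1 → run C
t=4: queue=[C,D,H,E,F,G] q_used=2 → run C
t=5: queue=[C,D,H,E,F,G] q_used=3 → run C
t=6: queue=[D,H,E,F,G,C] q_used=0 → run D
t=7: queue=[D,H,E,F,G,C] q_used=1 → run D
t=8: queue=[D,H,E,F,G,C] q_used=2 → run D
t=9: queue=[D,H,E,F,G,C] q_used=3 → run D
t=10: queue=[H,E,F,G,C,D] q_used=0 → run H
t=11: queue=[H,E,F,G,C,D] q_used=1 → run H
t=12: queue=[H,E,F,G,C,D] q_used=2 → run H
t=13: queue=[H,E,F,G,C,D] q_used=3 → run H
t=14: queue=[E,F,G,C,D] q_used=0 → run E
t=15: queue=[E,F,G,C,D] q_used=1 → run E
t=16: queue=[E,F,G,C,D] q_used=2 → run E
t=17: queue=[E,F,G,C,D] q_used=3 → run E
t=18: queue=[F,G,C,D,E] q_used=0 → run F
t=19: queue=[F,G,C,D,E] q_used=1 → run F
t=20: queue=[F,G,C,D,E] q_used=2 → run F
t=21: queue=[F,G,C,D,E] q_used=3 → run F
t=22: queue=[G,C,D,E,F] q_used=0 → run G
t=23: queue=[G,C,D,E,F] q_used=1 → run G
t=24: queue=[G,C,D,E,F] q_used=2 → run G
t=25: queue=[G,C,D,E,F] q_used=3 → run G
t=26: queue=[C,D,E,F,G] q_used=0 → run C
t=27: queue=[C,D,E,F,G] q_used=1 → run C
t=28: queue=[C,D,E,F,G] q_used=2 → run C
t=29: queue=[C,D,E,F,G] q_used=3 → run C
t=30: queue=[D,E,F,G] q_used=0 → run D
t=31: queue=[E,F,G] q_used=0 → run E
t=32: queue=[E,F,G] q_used=1 → run E
t=33: queue=[F,G] q_used=0 → run F
t=34: queue=[G] q_used=0 → run G
t=35: (idle)
t=36: (idle)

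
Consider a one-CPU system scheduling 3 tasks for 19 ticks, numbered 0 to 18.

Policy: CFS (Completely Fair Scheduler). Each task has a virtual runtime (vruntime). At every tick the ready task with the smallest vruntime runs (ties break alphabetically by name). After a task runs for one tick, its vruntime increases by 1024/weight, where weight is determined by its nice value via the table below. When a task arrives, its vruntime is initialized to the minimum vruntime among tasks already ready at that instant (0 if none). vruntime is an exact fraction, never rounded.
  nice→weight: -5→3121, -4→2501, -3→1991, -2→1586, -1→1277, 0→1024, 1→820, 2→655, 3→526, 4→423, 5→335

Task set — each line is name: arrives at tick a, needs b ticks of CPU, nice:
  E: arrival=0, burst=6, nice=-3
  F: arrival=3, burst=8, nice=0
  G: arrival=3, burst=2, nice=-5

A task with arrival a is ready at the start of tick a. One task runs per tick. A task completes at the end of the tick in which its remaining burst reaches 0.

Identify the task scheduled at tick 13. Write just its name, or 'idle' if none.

t=0: vr[E=0] → run E
t=1: vr[E=1024/1991] → run E
t=2: vr[E=2048/1991] → run E
t=3: vr[E=3072/1991 F=3072/1991 G=3072/1991] → run E
t=4: vr[E=4096/1991 F=3072/1991 G=3072/1991] → run F
t=5: vr[E=4096/1991 F=5063/1991 G=3072/1991] → run G
t=6: vr[E=4096/1991 F=5063/1991 G=11626496/6213911] → run G
t=7: vr[E=4096/1991 F=5063/1991] → run E
t=8: vr[E=5120/1991 F=5063/1991] → run F
t=9: vr[E=5120/1991 F=7054/1991] → run E
t=10: vr[F=7054/1991] → run F
t=11: vr[F=9045/1991] → run F
t=12: vr[F=11036/1991] → run F
t=13: vr[F=13027/1991] → run F
t=14: vr[F=15018/1991] → run F
t=15: vr[F=17009/1991] → run F
t=16: (idle)
t=17: (idle)
t=18: (idle)

running at tick 13 = F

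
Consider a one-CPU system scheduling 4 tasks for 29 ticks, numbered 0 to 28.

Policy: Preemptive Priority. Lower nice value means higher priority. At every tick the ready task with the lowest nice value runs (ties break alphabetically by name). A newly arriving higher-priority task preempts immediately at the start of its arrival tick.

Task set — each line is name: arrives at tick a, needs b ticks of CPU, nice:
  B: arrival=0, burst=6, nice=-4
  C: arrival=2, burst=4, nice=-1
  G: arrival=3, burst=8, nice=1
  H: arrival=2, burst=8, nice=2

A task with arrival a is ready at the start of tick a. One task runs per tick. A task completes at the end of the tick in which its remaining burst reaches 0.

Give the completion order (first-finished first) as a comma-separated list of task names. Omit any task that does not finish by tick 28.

completion order = B, C, G, H

t=0: ready={B} → run B
t=1: ready={B} → run B
t=2: ready={B,C,H} → run B
t=3: ready={B,C,G,H} → run B
t=4: ready={B,C,G,H} → run B
t=5: ready={B,C,G,H} → run B
t=6: ready={C,G,H} → run C
t=7: ready={C,G,H} → run C
t=8: ready={C,G,H} → run C
t=9: ready={C,G,H} → run C
t=10: ready={G,H} → run G
t=11: ready={G,H} → run G
t=12: ready={G,H} → run G
t=13: ready={G,H} → run G
t=14: ready={G,H} → run G
t=15: ready={G,H} → run G
t=16: ready={G,H} → run G
t=17: ready={G,H} → run G
t=18: ready={H} → run H
t=19: ready={H} → run H
t=20: ready={H} → run H
t=21: ready={H} → run H
t=22: ready={H} → run H
t=23: ready={H} → run H
t=24: ready={H} → run H
t=25: ready={H} → run H
t=26: (idle)
t=27: (idle)
t=28: (idle)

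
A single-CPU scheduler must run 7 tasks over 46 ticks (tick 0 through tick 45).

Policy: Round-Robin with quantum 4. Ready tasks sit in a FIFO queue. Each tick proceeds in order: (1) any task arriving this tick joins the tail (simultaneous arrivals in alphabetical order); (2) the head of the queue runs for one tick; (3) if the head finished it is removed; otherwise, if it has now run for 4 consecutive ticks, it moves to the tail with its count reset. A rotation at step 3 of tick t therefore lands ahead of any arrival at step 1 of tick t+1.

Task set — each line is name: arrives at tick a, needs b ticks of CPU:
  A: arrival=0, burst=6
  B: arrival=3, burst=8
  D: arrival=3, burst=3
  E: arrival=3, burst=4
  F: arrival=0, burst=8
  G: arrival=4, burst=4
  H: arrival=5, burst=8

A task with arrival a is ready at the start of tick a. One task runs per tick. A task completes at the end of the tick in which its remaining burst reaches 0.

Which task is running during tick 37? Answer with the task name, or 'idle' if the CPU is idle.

running at tick 37 = H

t=0: queue=[A,F] q_used=0 → run A
t=1: queue=[A,F] q_used=1 → run A
t=2: queue=[A,F] q_used=2 → run A
t=3: queue=[A,F,B,D,E] q_used=3 → run A
t=4: queue=[F,B,D,E,A,G] q_used=0 → run F
t=5: queue=[F,B,D,E,A,G,H] q_used=1 → run F
t=6: queue=[F,B,D,E,A,G,H] q_used=2 → run F
t=7: queue=[F,B,D,E,A,G,H] q_used=3 → run F
t=8: queue=[B,D,E,A,G,H,F] q_used=0 → run B
t=9: queue=[B,D,E,A,G,H,F] q_used=1 → run B
t=10: queue=[B,D,E,A,G,H,F] q_used=2 → run B
t=11: queue=[B,D,E,A,G,H,F] q_used=3 → run B
t=12: queue=[D,E,A,G,H,F,B] q_used=0 → run D
t=13: queue=[D,E,A,G,H,F,B] q_used=1 → run D
t=14: queue=[D,E,A,G,H,F,B] q_used=2 → run D
t=15: queue=[E,A,G,H,F,B] q_used=0 → run E
t=16: queue=[E,A,G,H,F,B] q_used=1 → run E
t=17: queue=[E,A,G,H,F,B] q_used=2 → run E
t=18: queue=[E,A,G,H,F,B] q_used=3 → run E
t=19: queue=[A,G,H,F,B] q_used=0 → run A
t=20: queue=[A,G,H,F,B] q_used=1 → run A
t=21: queue=[G,H,F,B] q_used=0 → run G
t=22: queue=[G,H,F,B] q_used=1 → run G
t=23: queue=[G,H,F,B] q_used=2 → run G
t=24: queue=[G,H,F,B] q_used=3 → run G
t=25: queue=[H,F,B] q_used=0 → run H
t=26: queue=[H,F,B] q_used=1 → run H
t=27: queue=[H,F,B] q_used=2 → run H
t=28: queue=[H,F,B] q_used=3 → run H
t=29: queue=[F,B,H] q_used=0 → run F
t=30: queue=[F,B,H] q_used=1 → run F
t=31: queue=[F,B,H] q_used=2 → run F
t=32: queue=[F,B,H] q_used=3 → run F
t=33: queue=[B,H] q_used=0 → run B
t=34: queue=[B,H] q_used=1 → run B
t=35: queue=[B,H] q_used=2 → run B
t=36: queue=[B,H] q_used=3 → run B
t=37: queue=[H] q_used=0 → run H
t=38: queue=[H] q_used=1 → run H
t=39: queue=[H] q_used=2 → run H
t=40: queue=[H] q_used=3 → run H
t=41: (idle)
t=42: (idle)
t=43: (idle)
t=44: (idle)
t=45: (idle)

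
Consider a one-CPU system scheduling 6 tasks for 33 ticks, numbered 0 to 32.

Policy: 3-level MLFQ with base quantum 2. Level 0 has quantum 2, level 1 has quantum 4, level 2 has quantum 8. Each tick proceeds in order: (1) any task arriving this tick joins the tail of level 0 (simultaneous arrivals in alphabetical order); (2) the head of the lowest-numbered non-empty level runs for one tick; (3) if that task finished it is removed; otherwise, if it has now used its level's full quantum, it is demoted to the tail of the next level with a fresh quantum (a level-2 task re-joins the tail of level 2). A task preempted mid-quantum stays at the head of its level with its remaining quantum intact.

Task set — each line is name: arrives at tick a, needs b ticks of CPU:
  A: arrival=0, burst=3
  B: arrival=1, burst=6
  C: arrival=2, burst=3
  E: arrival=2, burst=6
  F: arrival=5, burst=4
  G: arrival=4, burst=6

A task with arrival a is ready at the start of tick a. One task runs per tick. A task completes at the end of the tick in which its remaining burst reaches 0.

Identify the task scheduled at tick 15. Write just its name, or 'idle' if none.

running at tick 15 = B

t=0: L0/L1/L2 = A/-/- → run A
t=1: L0/L1/L2 = AB/-/- → run A
t=2: L0/L1/L2 = BCE/A/- → run B
t=3: L0/L1/L2 = BCE/A/- → run B
t=4: L0/L1/L2 = CEG/AB/- → run C
t=5: L0/L1/L2 = CEGF/AB/- → run C
t=6: L0/L1/L2 = EGF/ABC/- → run E
t=7: L0/L1/L2 = EGF/ABC/- → run E
t=8: L0/L1/L2 = GF/ABCE/- → run G
t=9: L0/L1/L2 = GF/ABCE/- → run G
t=10: L0/L1/L2 = F/ABCEG/- → run F
t=11: L0/L1/L2 = F/ABCEG/- → run F
t=12: L0/L1/L2 = -/ABCEGF/- → run A
t=13: L0/L1/L2 = -/BCEGF/- → run B
t=14: L0/L1/L2 = -/BCEGF/- → run B
t=15: L0/L1/L2 = -/BCEGF/- → run B
t=16: L0/L1/L2 = -/BCEGF/- → run B
t=17: L0/L1/L2 = -/CEGF/- → run C
t=18: L0/L1/L2 = -/EGF/- → run E
t=19: L0/L1/L2 = -/EGF/- → run E
t=20: L0/L1/L2 = -/EGF/- → run E
t=21: L0/L1/L2 = -/EGF/- → run E
t=22: L0/L1/L2 = -/GF/- → run G
t=23: L0/L1/L2 = -/GF/- → run G
t=24: L0/L1/L2 = -/GF/- → run G
t=25: L0/L1/L2 = -/GF/- → run G
t=26: L0/L1/L2 = -/F/- → run F
t=27: L0/L1/L2 = -/F/- → run F
t=28: (idle)
t=29: (idle)
t=30: (idle)
t=31: (idle)
t=32: (idle)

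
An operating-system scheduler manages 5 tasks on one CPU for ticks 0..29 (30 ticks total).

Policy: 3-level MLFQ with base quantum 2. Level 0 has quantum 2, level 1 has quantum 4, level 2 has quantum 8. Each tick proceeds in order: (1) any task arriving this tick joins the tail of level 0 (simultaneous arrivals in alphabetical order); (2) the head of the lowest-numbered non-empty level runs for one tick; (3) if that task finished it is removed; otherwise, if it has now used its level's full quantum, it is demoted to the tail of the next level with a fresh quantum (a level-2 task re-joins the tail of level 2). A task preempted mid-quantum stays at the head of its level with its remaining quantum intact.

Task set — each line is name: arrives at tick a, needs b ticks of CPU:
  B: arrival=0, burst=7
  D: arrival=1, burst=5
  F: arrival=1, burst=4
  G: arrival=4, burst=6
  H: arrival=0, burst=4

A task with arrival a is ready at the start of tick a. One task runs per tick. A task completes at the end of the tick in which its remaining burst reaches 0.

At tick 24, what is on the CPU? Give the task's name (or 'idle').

t=0: L0/L1/L2 = BH/-/- → run B
t=1: L0/L1/L2 = BHDF/-/- → run B
t=2: L0/L1/L2 = HDF/B/- → run H
t=3: L0/L1/L2 = HDF/B/- → run H
t=4: L0/L1/L2 = DFG/BH/- → run D
t=5: L0/L1/L2 = DFG/BH/- → run D
t=6: L0/L1/L2 = FG/BHD/- → run F
t=7: L0/L1/L2 = FG/BHD/- → run F
t=8: L0/L1/L2 = G/BHDF/- → run G
t=9: L0/L1/L2 = G/BHDF/- → run G
t=10: L0/L1/L2 = -/BHDFG/- → run B
t=11: L0/L1/L2 = -/BHDFG/- → run B
t=12: L0/L1/L2 = -/BHDFG/- → run B
t=13: L0/L1/L2 = -/BHDFG/- → run B
t=14: L0/L1/L2 = -/HDFG/B → run H
t=15: L0/L1/L2 = -/HDFG/B → run H
t=16: L0/L1/L2 = -/DFG/B → run D
t=17: L0/L1/L2 = -/DFG/B → run D
t=18: L0/L1/L2 = -/DFG/B → run D
t=19: L0/L1/L2 = -/FG/B → run F
t=20: L0/L1/L2 = -/FG/B → run F
t=21: L0/L1/L2 = -/G/B → run G
t=22: L0/L1/L2 = -/G/B → run G
t=23: L0/L1/L2 = -/G/B → run G
t=24: L0/L1/L2 = -/G/B → run G
t=25: L0/L1/L2 = -/-/B → run B
t=26: (idle)
t=27: (idle)
t=28: (idle)
t=29: (idle)

running at tick 24 = G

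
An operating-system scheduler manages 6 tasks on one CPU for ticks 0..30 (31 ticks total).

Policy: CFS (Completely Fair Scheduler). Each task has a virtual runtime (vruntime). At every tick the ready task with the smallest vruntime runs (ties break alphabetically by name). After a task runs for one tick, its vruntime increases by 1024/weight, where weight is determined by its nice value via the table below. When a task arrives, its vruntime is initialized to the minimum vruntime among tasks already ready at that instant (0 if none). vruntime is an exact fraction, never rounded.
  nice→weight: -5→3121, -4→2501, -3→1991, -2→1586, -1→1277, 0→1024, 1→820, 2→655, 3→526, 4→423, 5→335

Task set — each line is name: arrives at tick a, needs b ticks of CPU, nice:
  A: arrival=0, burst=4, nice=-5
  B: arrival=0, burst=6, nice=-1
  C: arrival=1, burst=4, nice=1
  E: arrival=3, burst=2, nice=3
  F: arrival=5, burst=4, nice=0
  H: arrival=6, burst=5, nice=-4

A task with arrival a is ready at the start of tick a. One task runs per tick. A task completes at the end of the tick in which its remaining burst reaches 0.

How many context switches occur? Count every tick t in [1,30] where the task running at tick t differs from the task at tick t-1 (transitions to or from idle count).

t=0: vr[A=0 B=0] → run A
t=1: vr[A=1024/3121 B=0 C=0] → run B
t=2: vr[A=1024/3121 B=1024/1277 C=0] → run C
t=3: vr[A=1024/3121 B=1024/1277 C=256/205 E=1024/3121] → run A
t=4: vr[A=2048/3121 B=1024/1277 C=256/205 E=1024/3121] → run E
t=5: vr[A=2048/3121 B=1024/1277 C=256/205 E=1867264/820823 F=2048/3121] → run A
t=6: vr[A=3072/3121 B=1024/1277 C=256/205 E=1867264/820823 F=2048/3121 H=2048/3121] → run F
t=7: vr[A=3072/3121 B=1024/1277 C=256/205 E=1867264/820823 F=5169/3121 H=2048/3121] → run H
t=8: vr[A=3072/3121 B=1024/1277 C=256/205 E=1867264/820823 F=5169/3121 H=8317952/7805621] → run B
t=9: vr[A=3072/3121 B=2048/1277 C=256/205 E=1867264/820823 F=5169/3121 H=8317952/7805621] → run A
t=10: vr[B=2048/1277 C=256/205 E=1867264/820823 F=5169/3121 H=8317952/7805621] → run H
t=11: vr[B=2048/1277 C=256/205 E=1867264/820823 F=5169/3121 H=11513856/7805621] → run C
t=12: vr[B=2048/1277 C=512/205 E=1867264/820823 F=5169/3121 H=11513856/7805621] → run H
t=13: vr[B=2048/1277 C=512/205 E=1867264/820823 F=5169/3121 H=14709760/7805621] → run B
t=14: vr[B=3072/1277 C=512/205 E=1867264/820823 F=5169/3121 H=14709760/7805621] → run F
t=15: vr[B=3072/1277 C=512/205 E=1867264/820823 F=8290/3121 H=14709760/7805621] → run H
t=16: vr[B=3072/1277 C=512/205 E=1867264/820823 F=8290/3121 H=17905664/7805621] → run E
t=17: vr[B=3072/1277 C=512/205 F=8290/3121 H=17905664/7805621] → run H
t=18: vr[B=3072/1277 C=512/205 F=8290/3121] → run B
t=19: vr[B=4096/1277 C=512/205 F=8290/3121] → run C
t=20: vr[B=4096/1277 C=768/205 F=8290/3121] → run F
t=21: vr[B=4096/1277 C=768/205 F=11411/3121] → run B
t=22: vr[B=5120/1277 C=768/205 F=11411/3121] → run F
t=23: vr[B=5120/1277 C=768/205] → run C
t=24: vr[B=5120/1277] → run B
t=25: (idle)
t=26: (idle)
t=27: (idle)
t=28: (idle)
t=29: (idle)
t=30: (idle)

context switches = 25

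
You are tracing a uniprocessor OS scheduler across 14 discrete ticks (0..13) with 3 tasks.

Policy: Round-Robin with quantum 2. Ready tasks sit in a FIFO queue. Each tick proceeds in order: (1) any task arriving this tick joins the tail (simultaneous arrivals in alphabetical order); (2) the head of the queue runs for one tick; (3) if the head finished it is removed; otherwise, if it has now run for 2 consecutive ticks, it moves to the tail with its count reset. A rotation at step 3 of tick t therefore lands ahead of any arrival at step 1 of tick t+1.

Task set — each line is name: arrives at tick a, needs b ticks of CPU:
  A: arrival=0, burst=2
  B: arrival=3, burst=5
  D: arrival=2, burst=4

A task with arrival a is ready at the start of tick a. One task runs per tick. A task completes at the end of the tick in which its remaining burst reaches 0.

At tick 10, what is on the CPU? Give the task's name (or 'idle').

t=0: queue=[A] q_used=0 → run A
t=1: queue=[A] q_used=1 → run A
t=2: queue=[D] q_used=0 → run D
t=3: queue=[D,B] q_used=1 → run D
t=4: queue=[B,D] q_used=0 → run B
t=5: queue=[B,D] q_used=1 → run B
t=6: queue=[D,B] q_used=0 → run D
t=7: queue=[D,B] q_used=1 → run D
t=8: queue=[B] q_used=0 → run B
t=9: queue=[B] q_used=1 → run B
t=10: queue=[B] q_used=0 → run B
t=11: (idle)
t=12: (idle)
t=13: (idle)

running at tick 10 = B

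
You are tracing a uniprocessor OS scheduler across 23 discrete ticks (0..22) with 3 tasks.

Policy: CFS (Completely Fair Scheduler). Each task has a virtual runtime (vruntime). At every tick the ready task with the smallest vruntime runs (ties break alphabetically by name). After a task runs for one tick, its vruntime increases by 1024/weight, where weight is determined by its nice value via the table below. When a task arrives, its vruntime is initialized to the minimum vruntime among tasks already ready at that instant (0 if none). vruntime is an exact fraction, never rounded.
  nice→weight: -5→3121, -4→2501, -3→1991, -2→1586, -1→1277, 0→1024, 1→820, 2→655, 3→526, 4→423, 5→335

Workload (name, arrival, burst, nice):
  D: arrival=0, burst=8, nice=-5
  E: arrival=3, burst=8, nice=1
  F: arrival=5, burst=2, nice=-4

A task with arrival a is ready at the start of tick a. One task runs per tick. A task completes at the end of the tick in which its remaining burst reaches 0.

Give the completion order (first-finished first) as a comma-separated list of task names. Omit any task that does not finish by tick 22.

completion order = F, D, E

t=0: vr[D=0] → run D
t=1: vr[D=1024/3121] → run D
t=2: vr[D=2048/3121] → run D
t=3: vr[D=3072/3121 E=3072/3121] → run D
t=4: vr[D=4096/3121 E=3072/3121] → run E
t=5: vr[D=4096/3121 E=1428736/639805 F=4096/3121] → run D
t=6: vr[D=5120/3121 E=1428736/639805 F=4096/3121] → run F
t=7: vr[D=5120/3121 E=1428736/639805 F=13440000/7805621] → run D
t=8: vr[D=6144/3121 E=1428736/639805 F=13440000/7805621] → run F
t=9: vr[D=6144/3121 E=1428736/639805] → run D
t=10: vr[D=7168/3121 E=1428736/639805] → run E
t=11: vr[D=7168/3121 E=2227712/639805] → run D
t=12: vr[E=2227712/639805] → run E
t=13: vr[E=3026688/639805] → run E
t=14: vr[E=3825664/639805] → run E
t=15: vr[E=924928/127961] → run E
t=16: vr[E=5423616/639805] → run E
t=17: vr[E=6222592/639805] → run E
t=18: (idle)
t=19: (idle)
t=20: (idle)
t=21: (idle)
t=22: (idle)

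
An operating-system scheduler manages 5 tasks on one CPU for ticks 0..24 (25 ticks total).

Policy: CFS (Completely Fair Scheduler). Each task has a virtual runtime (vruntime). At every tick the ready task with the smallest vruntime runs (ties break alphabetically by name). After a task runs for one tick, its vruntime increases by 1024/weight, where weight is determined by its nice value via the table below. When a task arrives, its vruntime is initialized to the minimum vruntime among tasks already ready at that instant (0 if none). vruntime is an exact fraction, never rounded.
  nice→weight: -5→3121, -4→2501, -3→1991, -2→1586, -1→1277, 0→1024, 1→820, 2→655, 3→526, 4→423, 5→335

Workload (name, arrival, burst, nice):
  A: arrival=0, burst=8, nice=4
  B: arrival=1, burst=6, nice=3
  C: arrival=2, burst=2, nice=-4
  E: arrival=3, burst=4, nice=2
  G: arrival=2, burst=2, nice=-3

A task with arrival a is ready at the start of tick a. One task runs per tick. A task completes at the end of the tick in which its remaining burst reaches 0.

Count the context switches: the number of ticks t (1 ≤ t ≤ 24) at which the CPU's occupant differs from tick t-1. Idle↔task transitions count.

t=0: vr[A=0] → run A
t=1: vr[A=1024/423 B=1024/423] → run A
t=2: vr[A=2048/423 B=1024/423 C=1024/423 G=1024/423] → run B
t=3: vr[A=2048/423 B=485888/111249 C=1024/423 E=1024/423 G=1024/423] → run C
t=4: vr[A=2048/423 B=485888/111249 C=2994176/1057923 E=1024/423 G=1024/423] → run E
t=5: vr[A=2048/423 B=485888/111249 C=2994176/1057923 E=1103872/277065 G=1024/423] → run G
t=6: vr[A=2048/423 B=485888/111249 C=2994176/1057923 E=1103872/277065 G=2471936/842193] → run C
t=7: vr[A=2048/423 B=485888/111249 E=1103872/277065 G=2471936/842193] → run G
t=8: vr[A=2048/423 B=485888/111249 E=1103872/277065] → run E
t=9: vr[A=2048/423 B=485888/111249 E=1537024/277065] → run B
t=10: vr[A=2048/423 B=702464/111249 E=1537024/277065] → run A
t=11: vr[A=1024/141 B=702464/111249 E=1537024/277065] → run E
t=12: vr[A=1024/141 B=702464/111249 E=1970176/277065] → run B
t=13: vr[A=1024/141 B=919040/111249 E=1970176/277065] → run E
t=14: vr[A=1024/141 B=919040/111249] → run A
t=15: vr[A=4096/423 B=919040/111249] → run B
t=16: vr[A=4096/423 B=1135616/111249] → run A
t=17: vr[A=5120/423 B=1135616/111249] → run B
t=18: vr[A=5120/423 B=1352192/111249] → run A
t=19: vr[A=2048/141 B=1352192/111249] → run B
t=20: vr[A=2048/141] → run A
t=21: vr[A=7168/423] → run A
t=22: (idle)
t=23: (idle)
t=24: (idle)

context switches = 20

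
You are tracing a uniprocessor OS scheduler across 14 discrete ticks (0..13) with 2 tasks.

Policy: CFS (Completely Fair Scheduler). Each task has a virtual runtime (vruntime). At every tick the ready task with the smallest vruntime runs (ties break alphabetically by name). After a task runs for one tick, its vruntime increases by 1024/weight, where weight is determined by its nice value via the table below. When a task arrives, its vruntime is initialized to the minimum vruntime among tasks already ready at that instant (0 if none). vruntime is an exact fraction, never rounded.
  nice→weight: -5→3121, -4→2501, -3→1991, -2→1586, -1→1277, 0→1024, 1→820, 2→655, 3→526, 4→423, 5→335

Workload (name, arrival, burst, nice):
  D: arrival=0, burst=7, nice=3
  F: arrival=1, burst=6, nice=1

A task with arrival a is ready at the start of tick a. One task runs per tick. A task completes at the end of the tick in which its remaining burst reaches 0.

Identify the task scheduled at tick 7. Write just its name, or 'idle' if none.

t=0: vr[D=0] → run D
t=1: vr[D=512/263 F=512/263] → run D
t=2: vr[D=1024/263 F=512/263] → run F
t=3: vr[D=1024/263 F=172288/53915] → run F
t=4: vr[D=1024/263 F=239616/53915] → run D
t=5: vr[D=1536/263 F=239616/53915] → run F
t=6: vr[D=1536/263 F=306944/53915] → run F
t=7: vr[D=1536/263 F=374272/53915] → run D
t=8: vr[D=2048/263 F=374272/53915] → run F
t=9: vr[D=2048/263 F=88320/10783] → run D
t=10: vr[D=2560/263 F=88320/10783] → run F
t=11: vr[D=2560/263] → run D
t=12: vr[D=3072/263] → run D
t=13: (idle)

running at tick 7 = D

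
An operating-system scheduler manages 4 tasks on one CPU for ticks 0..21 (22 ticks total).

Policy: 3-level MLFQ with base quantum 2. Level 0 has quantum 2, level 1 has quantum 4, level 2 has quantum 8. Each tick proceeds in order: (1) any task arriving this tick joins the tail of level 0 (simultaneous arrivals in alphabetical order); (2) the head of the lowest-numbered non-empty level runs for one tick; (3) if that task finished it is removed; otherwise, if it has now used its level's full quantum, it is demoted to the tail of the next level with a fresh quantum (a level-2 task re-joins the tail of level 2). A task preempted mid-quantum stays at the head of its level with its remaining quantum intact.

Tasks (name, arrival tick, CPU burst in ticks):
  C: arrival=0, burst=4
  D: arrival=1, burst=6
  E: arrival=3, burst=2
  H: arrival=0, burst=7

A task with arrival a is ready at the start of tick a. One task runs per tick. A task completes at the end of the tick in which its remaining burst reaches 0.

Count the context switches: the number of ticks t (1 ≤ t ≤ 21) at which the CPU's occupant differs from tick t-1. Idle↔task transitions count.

t=0: L0/L1/L2 = CH/-/- → run C
t=1: L0/L1/L2 = CHD/-/- → run C
t=2: L0/L1/L2 = HD/C/- → run H
t=3: L0/L1/L2 = HDE/C/- → run H
t=4: L0/L1/L2 = DE/CH/- → run D
t=5: L0/L1/L2 = DE/CH/- → run D
t=6: L0/L1/L2 = E/CHD/- → run E
t=7: L0/L1/L2 = E/CHD/- → run E
t=8: L0/L1/L2 = -/CHD/- → run C
t=9: L0/L1/L2 = -/CHD/- → run C
t=10: L0/L1/L2 = -/HD/- → run H
t=11: L0/L1/L2 = -/HD/- → run H
t=12: L0/L1/L2 = -/HD/- → run H
t=13: L0/L1/L2 = -/HD/- → run H
t=14: L0/L1/L2 = -/D/H → run D
t=15: L0/L1/L2 = -/D/H → run D
t=16: L0/L1/L2 = -/D/H → run D
t=17: L0/L1/L2 = -/D/H → run D
t=18: L0/L1/L2 = -/-/H → run H
t=19: (idle)
t=20: (idle)
t=21: (idle)

context switches = 8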